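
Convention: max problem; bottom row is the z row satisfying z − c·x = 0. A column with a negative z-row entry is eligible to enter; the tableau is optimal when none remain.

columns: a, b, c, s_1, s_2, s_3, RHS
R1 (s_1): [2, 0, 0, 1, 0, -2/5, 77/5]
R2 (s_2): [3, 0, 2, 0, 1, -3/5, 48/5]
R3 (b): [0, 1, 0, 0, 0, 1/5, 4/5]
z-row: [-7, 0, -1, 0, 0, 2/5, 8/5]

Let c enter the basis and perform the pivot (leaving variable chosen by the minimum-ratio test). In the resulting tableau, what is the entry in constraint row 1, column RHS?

77/5

Ratio test on column c — row 1: entry 0 ≤ 0; row 2: (48/5)/2 = 24/5; row 3: entry 0 ≤ 0. Minimum is 24/5 at row 2 (s_2 leaves); pivot element 2.
Divide row 2 by 2; eliminate column c from the other rows.
Row 1 update in column RHS: 77/5 − 0·(24/5) = 77/5.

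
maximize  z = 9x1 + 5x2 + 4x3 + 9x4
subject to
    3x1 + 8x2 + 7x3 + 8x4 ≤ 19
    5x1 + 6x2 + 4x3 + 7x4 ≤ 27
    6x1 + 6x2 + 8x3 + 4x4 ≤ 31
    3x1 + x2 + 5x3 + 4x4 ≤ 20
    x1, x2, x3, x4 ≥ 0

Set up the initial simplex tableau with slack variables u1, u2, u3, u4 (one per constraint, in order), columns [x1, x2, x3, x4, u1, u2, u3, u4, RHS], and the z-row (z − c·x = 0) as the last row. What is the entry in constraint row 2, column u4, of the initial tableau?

Slack u4 belongs to constraint 4; its column is the unit vector e_4, so the entry in row 2 is 0.

0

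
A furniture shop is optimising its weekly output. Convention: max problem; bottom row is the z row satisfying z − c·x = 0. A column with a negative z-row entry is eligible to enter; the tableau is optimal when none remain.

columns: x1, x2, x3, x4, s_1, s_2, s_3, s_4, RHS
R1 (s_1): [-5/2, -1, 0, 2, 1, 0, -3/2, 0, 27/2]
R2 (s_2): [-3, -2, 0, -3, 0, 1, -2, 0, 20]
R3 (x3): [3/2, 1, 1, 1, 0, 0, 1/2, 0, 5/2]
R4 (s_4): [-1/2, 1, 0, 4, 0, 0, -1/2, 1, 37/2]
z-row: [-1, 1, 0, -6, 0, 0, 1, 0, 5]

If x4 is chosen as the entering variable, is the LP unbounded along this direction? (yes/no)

no

Column x4 has positive entries in row(s) 1, 3, 4, so the ratio test bounds it — not unbounded.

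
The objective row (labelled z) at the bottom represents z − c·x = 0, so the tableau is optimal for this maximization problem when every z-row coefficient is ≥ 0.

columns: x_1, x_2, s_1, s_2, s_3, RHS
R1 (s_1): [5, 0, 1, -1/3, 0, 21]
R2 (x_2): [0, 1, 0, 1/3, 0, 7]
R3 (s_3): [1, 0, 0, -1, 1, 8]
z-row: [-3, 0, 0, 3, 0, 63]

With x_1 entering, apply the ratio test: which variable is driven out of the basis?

Column x_1 entries and ratios — s_1: 21/5 = 21/5; x_2: 0 ≤ 0, skip; s_3: 8/1 = 8.
Smallest ratio is 21/5 in the row of s_1, so s_1 leaves.

s_1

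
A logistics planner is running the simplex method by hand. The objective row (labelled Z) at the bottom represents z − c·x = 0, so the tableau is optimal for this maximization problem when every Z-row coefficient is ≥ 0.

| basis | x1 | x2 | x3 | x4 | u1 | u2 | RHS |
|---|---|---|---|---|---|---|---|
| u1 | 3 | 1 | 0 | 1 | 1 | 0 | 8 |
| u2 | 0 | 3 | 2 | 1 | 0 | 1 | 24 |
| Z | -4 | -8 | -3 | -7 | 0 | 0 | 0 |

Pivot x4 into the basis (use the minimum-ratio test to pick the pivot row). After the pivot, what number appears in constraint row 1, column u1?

Ratio test on column x4 — row 1: 8/1 = 8; row 2: 24/1 = 24. Minimum is 8 at row 1 (u1 leaves); pivot element 1.
Divide row 1 by 1; eliminate column x4 from the other rows.
In the new row 1, the u1 entry is the old entry divided by the pivot: 1/1 = 1.

1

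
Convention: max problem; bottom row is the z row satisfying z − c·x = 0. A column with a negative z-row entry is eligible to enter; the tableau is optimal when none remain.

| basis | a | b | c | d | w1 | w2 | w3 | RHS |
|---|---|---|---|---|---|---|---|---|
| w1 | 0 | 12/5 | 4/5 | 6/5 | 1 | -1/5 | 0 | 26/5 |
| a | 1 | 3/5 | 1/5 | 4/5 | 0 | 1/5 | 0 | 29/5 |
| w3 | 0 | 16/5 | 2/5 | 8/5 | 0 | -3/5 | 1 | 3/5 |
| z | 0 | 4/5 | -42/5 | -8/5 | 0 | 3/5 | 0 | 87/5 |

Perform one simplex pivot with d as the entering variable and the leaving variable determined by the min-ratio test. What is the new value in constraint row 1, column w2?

Ratio test on column d — row 1: (26/5)/(6/5) = 13/3; row 2: (29/5)/(4/5) = 29/4; row 3: (3/5)/(8/5) = 3/8. Minimum is 3/8 at row 3 (w3 leaves); pivot element 8/5.
Divide row 3 by 8/5; eliminate column d from the other rows.
Row 1 update in column w2: -1/5 − (6/5)·(-3/8) = 1/4.

1/4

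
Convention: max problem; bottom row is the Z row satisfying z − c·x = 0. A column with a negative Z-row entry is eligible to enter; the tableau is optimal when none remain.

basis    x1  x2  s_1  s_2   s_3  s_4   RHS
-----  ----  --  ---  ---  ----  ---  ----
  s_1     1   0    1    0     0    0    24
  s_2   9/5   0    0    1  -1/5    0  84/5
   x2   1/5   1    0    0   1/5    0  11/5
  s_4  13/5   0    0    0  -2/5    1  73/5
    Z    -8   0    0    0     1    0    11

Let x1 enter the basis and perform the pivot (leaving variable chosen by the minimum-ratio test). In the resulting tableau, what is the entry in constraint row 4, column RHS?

73/13

Ratio test on column x1 — row 1: 24/1 = 24; row 2: (84/5)/(9/5) = 28/3; row 3: (11/5)/(1/5) = 11; row 4: (73/5)/(13/5) = 73/13. Minimum is 73/13 at row 4 (s_4 leaves); pivot element 13/5.
Divide row 4 by 13/5; eliminate column x1 from the other rows.
In the new row 4, the RHS entry is the old entry divided by the pivot: (73/5)/(13/5) = 73/13.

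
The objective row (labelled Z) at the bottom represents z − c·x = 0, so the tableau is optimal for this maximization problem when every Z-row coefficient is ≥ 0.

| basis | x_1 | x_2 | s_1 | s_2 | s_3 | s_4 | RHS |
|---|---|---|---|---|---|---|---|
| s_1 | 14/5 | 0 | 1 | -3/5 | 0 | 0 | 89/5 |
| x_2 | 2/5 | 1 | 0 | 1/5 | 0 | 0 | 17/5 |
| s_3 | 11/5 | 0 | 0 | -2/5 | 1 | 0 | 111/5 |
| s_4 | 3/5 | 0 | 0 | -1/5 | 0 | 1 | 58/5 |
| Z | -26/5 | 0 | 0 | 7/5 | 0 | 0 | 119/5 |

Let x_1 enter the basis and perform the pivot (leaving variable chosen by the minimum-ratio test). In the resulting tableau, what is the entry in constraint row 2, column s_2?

2/7

Ratio test on column x_1 — row 1: (89/5)/(14/5) = 89/14; row 2: (17/5)/(2/5) = 17/2; row 3: (111/5)/(11/5) = 111/11; row 4: (58/5)/(3/5) = 58/3. Minimum is 89/14 at row 1 (s_1 leaves); pivot element 14/5.
Divide row 1 by 14/5; eliminate column x_1 from the other rows.
Row 2 update in column s_2: 1/5 − (2/5)·(-3/14) = 2/7.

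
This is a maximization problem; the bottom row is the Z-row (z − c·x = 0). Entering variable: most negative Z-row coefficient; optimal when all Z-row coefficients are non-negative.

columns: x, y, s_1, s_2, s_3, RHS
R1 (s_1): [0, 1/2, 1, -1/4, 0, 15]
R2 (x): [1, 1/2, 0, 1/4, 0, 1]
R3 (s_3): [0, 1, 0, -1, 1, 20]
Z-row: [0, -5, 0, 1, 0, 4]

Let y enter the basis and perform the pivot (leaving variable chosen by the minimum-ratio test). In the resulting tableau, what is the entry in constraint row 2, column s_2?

1/2

Ratio test on column y — row 1: 15/(1/2) = 30; row 2: 1/(1/2) = 2; row 3: 20/1 = 20. Minimum is 2 at row 2 (x leaves); pivot element 1/2.
Divide row 2 by 1/2; eliminate column y from the other rows.
In the new row 2, the s_2 entry is the old entry divided by the pivot: (1/4)/(1/2) = 1/2.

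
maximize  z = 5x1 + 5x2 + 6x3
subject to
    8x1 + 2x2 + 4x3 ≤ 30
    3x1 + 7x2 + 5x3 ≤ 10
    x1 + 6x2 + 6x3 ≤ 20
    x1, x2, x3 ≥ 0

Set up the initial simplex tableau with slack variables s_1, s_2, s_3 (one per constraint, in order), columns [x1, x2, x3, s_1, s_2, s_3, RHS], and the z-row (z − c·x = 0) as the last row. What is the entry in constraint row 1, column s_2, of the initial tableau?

Slack s_2 belongs to constraint 2; its column is the unit vector e_2, so the entry in row 1 is 0.

0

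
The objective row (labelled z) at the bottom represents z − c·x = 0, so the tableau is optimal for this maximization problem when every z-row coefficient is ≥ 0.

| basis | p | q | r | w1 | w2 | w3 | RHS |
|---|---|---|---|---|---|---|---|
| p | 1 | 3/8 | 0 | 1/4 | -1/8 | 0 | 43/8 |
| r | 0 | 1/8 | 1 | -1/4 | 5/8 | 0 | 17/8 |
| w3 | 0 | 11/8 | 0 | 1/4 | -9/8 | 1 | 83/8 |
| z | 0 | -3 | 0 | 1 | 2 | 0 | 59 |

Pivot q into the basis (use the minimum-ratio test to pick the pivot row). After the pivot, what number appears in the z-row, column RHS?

898/11

Ratio test on column q — row 1: (43/8)/(3/8) = 43/3; row 2: (17/8)/(1/8) = 17; row 3: (83/8)/(11/8) = 83/11. Minimum is 83/11 at row 3 (w3 leaves); pivot element 11/8.
Divide row 3 by 11/8; eliminate column q from the other rows.
z-row update in column RHS: 59 − (-3)·(83/11) = 898/11.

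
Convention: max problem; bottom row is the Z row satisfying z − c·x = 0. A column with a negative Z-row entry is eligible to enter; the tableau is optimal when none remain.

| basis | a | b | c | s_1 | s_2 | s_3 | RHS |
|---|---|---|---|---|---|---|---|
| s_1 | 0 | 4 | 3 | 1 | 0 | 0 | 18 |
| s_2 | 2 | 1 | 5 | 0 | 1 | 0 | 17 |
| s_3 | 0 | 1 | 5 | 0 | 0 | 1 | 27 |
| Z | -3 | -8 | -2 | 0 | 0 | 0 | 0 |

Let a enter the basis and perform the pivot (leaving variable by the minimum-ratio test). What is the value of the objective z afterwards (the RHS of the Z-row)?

Ratio test on column a — row 1: entry 0 ≤ 0; row 2: 17/2 = 17/2; row 3: entry 0 ≤ 0. Minimum is 17/2 at row 2 (s_2 leaves); pivot element 2.
Pivot on row 2; the Z-row RHS becomes 0 − (-3)·(17/2) = 51/2.

51/2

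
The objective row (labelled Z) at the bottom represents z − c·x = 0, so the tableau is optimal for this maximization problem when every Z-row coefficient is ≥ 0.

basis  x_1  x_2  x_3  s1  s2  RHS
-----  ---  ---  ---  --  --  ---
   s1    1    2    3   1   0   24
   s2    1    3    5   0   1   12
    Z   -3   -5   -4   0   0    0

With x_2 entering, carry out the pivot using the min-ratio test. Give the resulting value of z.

20

Ratio test on column x_2 — row 1: 24/2 = 12; row 2: 12/3 = 4. Minimum is 4 at row 2 (s2 leaves); pivot element 3.
Pivot on row 2; the Z-row RHS becomes 0 − (-5)·4 = 20.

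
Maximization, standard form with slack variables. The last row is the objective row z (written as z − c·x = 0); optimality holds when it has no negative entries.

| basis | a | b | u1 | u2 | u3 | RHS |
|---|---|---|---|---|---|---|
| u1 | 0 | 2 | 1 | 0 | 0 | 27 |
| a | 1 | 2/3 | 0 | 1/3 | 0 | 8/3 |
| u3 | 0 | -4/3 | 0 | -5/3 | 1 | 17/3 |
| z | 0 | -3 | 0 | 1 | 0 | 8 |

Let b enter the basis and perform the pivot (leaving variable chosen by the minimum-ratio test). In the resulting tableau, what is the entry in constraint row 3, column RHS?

11

Ratio test on column b — row 1: 27/2 = 27/2; row 2: (8/3)/(2/3) = 4; row 3: entry -4/3 ≤ 0. Minimum is 4 at row 2 (a leaves); pivot element 2/3.
Divide row 2 by 2/3; eliminate column b from the other rows.
Row 3 update in column RHS: 17/3 − (-4/3)·4 = 11.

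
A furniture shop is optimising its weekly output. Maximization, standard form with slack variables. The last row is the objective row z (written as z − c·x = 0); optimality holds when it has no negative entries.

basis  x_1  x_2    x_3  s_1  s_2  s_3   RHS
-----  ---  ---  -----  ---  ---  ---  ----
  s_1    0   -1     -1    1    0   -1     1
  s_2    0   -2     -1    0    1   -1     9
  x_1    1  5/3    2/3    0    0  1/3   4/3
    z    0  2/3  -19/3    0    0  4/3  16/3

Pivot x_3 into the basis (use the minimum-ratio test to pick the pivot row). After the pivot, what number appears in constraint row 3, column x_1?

Ratio test on column x_3 — row 1: entry -1 ≤ 0; row 2: entry -1 ≤ 0; row 3: (4/3)/(2/3) = 2. Minimum is 2 at row 3 (x_1 leaves); pivot element 2/3.
Divide row 3 by 2/3; eliminate column x_3 from the other rows.
In the new row 3, the x_1 entry is the old entry divided by the pivot: 1/(2/3) = 3/2.

3/2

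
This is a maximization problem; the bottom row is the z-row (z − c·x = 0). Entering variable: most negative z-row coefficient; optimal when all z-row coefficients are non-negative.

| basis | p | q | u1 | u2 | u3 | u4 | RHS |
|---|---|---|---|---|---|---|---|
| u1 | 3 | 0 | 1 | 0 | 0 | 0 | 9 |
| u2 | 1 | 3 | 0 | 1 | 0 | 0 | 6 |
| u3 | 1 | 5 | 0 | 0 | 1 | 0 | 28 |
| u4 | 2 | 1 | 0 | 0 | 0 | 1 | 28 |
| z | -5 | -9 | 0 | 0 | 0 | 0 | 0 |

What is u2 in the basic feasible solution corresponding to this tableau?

6

u2 is basic (row 2); its value is the RHS of that row, 6.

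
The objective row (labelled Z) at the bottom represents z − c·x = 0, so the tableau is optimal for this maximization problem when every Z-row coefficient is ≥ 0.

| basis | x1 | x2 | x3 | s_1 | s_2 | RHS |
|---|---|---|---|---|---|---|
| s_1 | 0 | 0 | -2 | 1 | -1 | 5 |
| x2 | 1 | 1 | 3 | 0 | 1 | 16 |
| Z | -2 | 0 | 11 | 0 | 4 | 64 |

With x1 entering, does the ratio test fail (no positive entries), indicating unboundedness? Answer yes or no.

Column x1 has positive entries in row(s) 2, so the ratio test bounds it — not unbounded.

no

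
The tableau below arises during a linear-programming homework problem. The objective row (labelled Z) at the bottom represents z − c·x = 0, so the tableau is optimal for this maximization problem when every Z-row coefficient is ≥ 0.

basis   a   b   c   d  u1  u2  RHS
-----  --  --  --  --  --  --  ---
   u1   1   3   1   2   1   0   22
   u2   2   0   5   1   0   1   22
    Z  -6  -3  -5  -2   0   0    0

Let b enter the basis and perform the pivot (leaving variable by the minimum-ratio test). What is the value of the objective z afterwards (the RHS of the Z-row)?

Ratio test on column b — row 1: 22/3 = 22/3; row 2: entry 0 ≤ 0. Minimum is 22/3 at row 1 (u1 leaves); pivot element 3.
Pivot on row 1; the Z-row RHS becomes 0 − (-3)·(22/3) = 22.

22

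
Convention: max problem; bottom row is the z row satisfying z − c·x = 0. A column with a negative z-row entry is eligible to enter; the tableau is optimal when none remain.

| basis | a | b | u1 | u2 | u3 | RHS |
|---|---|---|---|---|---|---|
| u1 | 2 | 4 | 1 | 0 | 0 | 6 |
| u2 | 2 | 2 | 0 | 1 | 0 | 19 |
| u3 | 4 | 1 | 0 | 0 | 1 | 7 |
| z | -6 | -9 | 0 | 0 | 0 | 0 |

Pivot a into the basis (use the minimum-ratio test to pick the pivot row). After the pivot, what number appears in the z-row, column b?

Ratio test on column a — row 1: 6/2 = 3; row 2: 19/2 = 19/2; row 3: 7/4 = 7/4. Minimum is 7/4 at row 3 (u3 leaves); pivot element 4.
Divide row 3 by 4; eliminate column a from the other rows.
z-row update in column b: -9 − (-6)·(1/4) = -15/2.

-15/2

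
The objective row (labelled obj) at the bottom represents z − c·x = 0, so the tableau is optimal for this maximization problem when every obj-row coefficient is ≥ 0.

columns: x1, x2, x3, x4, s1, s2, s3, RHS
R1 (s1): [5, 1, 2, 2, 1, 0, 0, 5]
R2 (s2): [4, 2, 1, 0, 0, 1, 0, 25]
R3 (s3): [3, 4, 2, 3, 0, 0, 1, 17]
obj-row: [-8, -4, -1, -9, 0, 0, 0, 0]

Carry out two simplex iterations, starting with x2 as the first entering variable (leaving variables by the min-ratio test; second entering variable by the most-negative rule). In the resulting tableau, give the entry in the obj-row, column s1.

24/5

Ratio test on column x2 — row 1: 5/1 = 5; row 2: 25/2 = 25/2; row 3: 17/4 = 17/4. Minimum is 17/4 at row 3 (s3 leaves); pivot element 4.
Divide row 3 by 4; eliminate column x2 from the other rows.
Second iteration: most negative obj-row entry is -6 in column x4, so x4 enters.
Ratio test on column x4 — row 1: (3/4)/(5/4) = 3/5; row 2: entry -3/2 ≤ 0; row 3: (17/4)/(3/4) = 17/3. Minimum is 3/5 at row 1 (s1 leaves); pivot element 5/4.
Divide row 1 by 5/4; eliminate column x4 from the other rows.
After both pivots, the entry at the obj-row, column s1 is 24/5.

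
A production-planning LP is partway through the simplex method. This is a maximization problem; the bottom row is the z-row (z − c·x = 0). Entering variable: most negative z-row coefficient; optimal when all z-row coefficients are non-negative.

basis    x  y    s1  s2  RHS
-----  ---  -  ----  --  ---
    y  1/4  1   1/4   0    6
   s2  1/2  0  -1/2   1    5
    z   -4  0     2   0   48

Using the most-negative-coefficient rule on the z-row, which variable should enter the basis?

Negative z-row entries: x: -4.
The most negative is -4 in column x, so x enters.

x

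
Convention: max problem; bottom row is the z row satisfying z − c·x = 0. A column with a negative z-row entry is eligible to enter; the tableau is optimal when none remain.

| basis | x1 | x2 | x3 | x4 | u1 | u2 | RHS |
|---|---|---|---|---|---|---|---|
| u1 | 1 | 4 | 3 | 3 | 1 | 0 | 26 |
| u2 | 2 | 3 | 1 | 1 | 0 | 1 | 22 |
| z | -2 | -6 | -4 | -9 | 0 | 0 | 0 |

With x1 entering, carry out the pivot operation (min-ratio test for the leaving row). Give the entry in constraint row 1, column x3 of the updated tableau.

5/2

Ratio test on column x1 — row 1: 26/1 = 26; row 2: 22/2 = 11. Minimum is 11 at row 2 (u2 leaves); pivot element 2.
Divide row 2 by 2; eliminate column x1 from the other rows.
Row 1 update in column x3: 3 − 1·(1/2) = 5/2.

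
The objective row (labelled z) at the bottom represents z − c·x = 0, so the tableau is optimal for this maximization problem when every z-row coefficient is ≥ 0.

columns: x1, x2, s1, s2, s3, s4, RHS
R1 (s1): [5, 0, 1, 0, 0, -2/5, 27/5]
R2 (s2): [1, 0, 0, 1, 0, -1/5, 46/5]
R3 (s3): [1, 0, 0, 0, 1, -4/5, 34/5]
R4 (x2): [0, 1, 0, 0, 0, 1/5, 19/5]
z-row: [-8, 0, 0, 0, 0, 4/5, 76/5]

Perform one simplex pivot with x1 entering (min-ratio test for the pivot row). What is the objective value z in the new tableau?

Ratio test on column x1 — row 1: (27/5)/5 = 27/25; row 2: (46/5)/1 = 46/5; row 3: (34/5)/1 = 34/5; row 4: entry 0 ≤ 0. Minimum is 27/25 at row 1 (s1 leaves); pivot element 5.
Pivot on row 1; the z-row RHS becomes 76/5 − (-8)·(27/25) = 596/25.

596/25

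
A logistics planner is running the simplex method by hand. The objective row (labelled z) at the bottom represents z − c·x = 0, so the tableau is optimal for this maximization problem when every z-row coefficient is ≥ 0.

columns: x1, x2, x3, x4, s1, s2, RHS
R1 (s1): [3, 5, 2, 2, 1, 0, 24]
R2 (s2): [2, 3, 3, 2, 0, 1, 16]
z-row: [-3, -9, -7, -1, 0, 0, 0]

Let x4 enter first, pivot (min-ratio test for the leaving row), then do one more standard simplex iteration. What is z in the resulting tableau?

Ratio test on column x4 — row 1: 24/2 = 12; row 2: 16/2 = 8. Minimum is 8 at row 2 (s2 leaves); pivot element 2.
Pivot on row 2; the z-row RHS becomes 0 − (-1)·8 = 8.
Next entering variable (most negative z-row entry -15/2): x2.
Ratio test on column x2 — row 1: 8/2 = 4; row 2: 8/(3/2) = 16/3. Minimum is 4 at row 1 (s1 leaves); pivot element 2.
After the second pivot the z-row RHS is 8 − (-15/2)·4 = 38.

38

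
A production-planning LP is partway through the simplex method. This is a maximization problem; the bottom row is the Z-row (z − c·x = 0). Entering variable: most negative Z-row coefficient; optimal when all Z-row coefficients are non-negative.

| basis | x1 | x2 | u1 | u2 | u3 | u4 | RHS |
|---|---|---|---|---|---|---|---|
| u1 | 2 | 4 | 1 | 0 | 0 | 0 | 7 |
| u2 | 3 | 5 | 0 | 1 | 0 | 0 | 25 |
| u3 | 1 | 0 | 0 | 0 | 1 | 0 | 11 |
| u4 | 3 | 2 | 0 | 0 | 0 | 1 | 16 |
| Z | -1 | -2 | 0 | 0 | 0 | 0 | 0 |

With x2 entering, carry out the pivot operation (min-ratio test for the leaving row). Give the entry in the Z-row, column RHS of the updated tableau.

Ratio test on column x2 — row 1: 7/4 = 7/4; row 2: 25/5 = 5; row 3: entry 0 ≤ 0; row 4: 16/2 = 8. Minimum is 7/4 at row 1 (u1 leaves); pivot element 4.
Divide row 1 by 4; eliminate column x2 from the other rows.
Z-row update in column RHS: 0 − (-2)·(7/4) = 7/2.

7/2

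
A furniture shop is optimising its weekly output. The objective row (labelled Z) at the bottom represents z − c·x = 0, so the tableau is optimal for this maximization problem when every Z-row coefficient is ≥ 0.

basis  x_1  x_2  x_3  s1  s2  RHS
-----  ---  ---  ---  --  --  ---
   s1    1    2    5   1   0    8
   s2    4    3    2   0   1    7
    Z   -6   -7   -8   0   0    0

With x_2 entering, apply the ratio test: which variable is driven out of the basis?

s2

Column x_2 entries and ratios — s1: 8/2 = 4; s2: 7/3 = 7/3.
Smallest ratio is 7/3 in the row of s2, so s2 leaves.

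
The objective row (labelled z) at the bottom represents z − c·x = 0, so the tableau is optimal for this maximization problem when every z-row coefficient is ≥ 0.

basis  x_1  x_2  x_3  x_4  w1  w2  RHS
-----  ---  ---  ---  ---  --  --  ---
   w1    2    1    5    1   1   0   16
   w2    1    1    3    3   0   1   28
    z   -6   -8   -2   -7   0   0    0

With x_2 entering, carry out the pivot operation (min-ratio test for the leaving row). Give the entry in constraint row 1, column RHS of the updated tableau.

Ratio test on column x_2 — row 1: 16/1 = 16; row 2: 28/1 = 28. Minimum is 16 at row 1 (w1 leaves); pivot element 1.
Divide row 1 by 1; eliminate column x_2 from the other rows.
In the new row 1, the RHS entry is the old entry divided by the pivot: 16/1 = 16.

16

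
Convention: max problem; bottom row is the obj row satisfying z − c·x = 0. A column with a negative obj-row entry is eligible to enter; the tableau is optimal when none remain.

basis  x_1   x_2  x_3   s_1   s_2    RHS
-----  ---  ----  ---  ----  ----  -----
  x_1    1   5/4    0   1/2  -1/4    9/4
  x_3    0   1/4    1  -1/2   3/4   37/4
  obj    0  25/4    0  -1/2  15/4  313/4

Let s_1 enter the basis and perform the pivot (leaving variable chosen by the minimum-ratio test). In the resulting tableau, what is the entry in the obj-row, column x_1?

1

Ratio test on column s_1 — row 1: (9/4)/(1/2) = 9/2; row 2: entry -1/2 ≤ 0. Minimum is 9/2 at row 1 (x_1 leaves); pivot element 1/2.
Divide row 1 by 1/2; eliminate column s_1 from the other rows.
obj-row update in column x_1: 0 − (-1/2)·2 = 1.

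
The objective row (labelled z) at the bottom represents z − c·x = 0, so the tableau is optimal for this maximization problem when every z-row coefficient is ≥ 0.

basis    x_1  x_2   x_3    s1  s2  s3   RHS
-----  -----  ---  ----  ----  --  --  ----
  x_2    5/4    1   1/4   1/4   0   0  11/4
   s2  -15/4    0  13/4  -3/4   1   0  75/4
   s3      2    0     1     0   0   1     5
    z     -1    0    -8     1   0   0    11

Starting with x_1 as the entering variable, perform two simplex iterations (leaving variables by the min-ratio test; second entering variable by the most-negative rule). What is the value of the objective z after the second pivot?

21

Ratio test on column x_1 — row 1: (11/4)/(5/4) = 11/5; row 2: entry -15/4 ≤ 0; row 3: 5/2 = 5/2. Minimum is 11/5 at row 1 (x_2 leaves); pivot element 5/4.
Pivot on row 1; the z-row RHS becomes 11 − (-1)·(11/5) = 66/5.
Next entering variable (most negative z-row entry -39/5): x_3.
Ratio test on column x_3 — row 1: (11/5)/(1/5) = 11; row 2: 27/4 = 27/4; row 3: (3/5)/(3/5) = 1. Minimum is 1 at row 3 (s3 leaves); pivot element 3/5.
After the second pivot the z-row RHS is 66/5 − (-39/5)·1 = 21.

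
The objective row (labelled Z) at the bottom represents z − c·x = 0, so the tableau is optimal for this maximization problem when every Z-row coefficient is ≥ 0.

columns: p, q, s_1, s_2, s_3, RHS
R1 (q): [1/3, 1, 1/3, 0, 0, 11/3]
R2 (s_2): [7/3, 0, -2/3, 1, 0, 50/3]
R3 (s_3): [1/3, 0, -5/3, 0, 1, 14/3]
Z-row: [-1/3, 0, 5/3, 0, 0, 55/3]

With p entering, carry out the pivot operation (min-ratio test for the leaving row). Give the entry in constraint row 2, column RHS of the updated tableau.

50/7

Ratio test on column p — row 1: (11/3)/(1/3) = 11; row 2: (50/3)/(7/3) = 50/7; row 3: (14/3)/(1/3) = 14. Minimum is 50/7 at row 2 (s_2 leaves); pivot element 7/3.
Divide row 2 by 7/3; eliminate column p from the other rows.
In the new row 2, the RHS entry is the old entry divided by the pivot: (50/3)/(7/3) = 50/7.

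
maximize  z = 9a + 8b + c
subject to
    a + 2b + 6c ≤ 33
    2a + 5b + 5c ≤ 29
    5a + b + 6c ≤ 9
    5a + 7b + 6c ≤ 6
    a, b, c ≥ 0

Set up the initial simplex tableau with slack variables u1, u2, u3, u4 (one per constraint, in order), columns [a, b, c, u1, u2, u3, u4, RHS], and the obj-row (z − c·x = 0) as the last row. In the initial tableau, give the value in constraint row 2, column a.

Constraint 2 has coefficient 2 on a.

2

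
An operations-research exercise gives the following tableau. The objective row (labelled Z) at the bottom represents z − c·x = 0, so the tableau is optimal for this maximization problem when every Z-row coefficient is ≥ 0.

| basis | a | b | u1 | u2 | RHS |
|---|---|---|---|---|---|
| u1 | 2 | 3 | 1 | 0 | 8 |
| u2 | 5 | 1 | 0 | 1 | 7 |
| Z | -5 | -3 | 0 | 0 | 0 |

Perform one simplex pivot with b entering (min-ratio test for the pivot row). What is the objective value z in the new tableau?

8

Ratio test on column b — row 1: 8/3 = 8/3; row 2: 7/1 = 7. Minimum is 8/3 at row 1 (u1 leaves); pivot element 3.
Pivot on row 1; the Z-row RHS becomes 0 − (-3)·(8/3) = 8.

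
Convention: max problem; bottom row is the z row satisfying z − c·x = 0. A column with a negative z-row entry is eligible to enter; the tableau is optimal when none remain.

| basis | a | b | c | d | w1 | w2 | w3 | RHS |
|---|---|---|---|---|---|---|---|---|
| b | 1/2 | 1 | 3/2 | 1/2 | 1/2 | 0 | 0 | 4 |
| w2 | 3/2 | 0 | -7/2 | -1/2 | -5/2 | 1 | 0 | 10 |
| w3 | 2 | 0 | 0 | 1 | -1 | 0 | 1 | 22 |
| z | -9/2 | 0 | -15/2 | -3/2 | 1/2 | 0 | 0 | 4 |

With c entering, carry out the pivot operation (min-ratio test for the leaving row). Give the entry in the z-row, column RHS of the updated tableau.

24

Ratio test on column c — row 1: 4/(3/2) = 8/3; row 2: entry -7/2 ≤ 0; row 3: entry 0 ≤ 0. Minimum is 8/3 at row 1 (b leaves); pivot element 3/2.
Divide row 1 by 3/2; eliminate column c from the other rows.
z-row update in column RHS: 4 − (-15/2)·(8/3) = 24.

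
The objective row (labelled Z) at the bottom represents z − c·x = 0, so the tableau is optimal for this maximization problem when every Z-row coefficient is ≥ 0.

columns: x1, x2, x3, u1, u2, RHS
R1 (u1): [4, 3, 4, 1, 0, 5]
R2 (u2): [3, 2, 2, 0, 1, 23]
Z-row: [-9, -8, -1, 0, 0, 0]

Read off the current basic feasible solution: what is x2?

0

x2 is not in the basis, so in the current basic feasible solution x2 = 0.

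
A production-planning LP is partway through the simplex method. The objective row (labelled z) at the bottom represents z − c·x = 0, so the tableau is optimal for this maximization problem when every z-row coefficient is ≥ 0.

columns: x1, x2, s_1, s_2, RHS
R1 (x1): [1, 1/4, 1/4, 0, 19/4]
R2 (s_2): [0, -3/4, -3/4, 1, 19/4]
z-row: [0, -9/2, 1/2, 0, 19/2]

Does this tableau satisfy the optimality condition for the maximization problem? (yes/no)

no

The z-row has a negative entry -9/2 in column x2, so it is not optimal.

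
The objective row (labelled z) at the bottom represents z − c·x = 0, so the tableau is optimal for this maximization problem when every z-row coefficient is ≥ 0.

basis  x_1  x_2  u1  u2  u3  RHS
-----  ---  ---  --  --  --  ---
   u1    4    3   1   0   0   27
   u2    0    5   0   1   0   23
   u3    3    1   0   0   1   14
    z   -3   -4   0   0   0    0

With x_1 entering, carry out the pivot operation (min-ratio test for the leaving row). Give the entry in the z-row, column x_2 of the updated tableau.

Ratio test on column x_1 — row 1: 27/4 = 27/4; row 2: entry 0 ≤ 0; row 3: 14/3 = 14/3. Minimum is 14/3 at row 3 (u3 leaves); pivot element 3.
Divide row 3 by 3; eliminate column x_1 from the other rows.
z-row update in column x_2: -4 − (-3)·(1/3) = -3.

-3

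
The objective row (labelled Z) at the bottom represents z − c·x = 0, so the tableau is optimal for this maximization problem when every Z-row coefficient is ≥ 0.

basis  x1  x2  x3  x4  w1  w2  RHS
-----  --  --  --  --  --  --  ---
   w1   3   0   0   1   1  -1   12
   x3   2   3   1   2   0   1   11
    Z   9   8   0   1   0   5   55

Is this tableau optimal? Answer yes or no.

yes

Every Z-row coefficient is ≥ 0, so the tableau is optimal.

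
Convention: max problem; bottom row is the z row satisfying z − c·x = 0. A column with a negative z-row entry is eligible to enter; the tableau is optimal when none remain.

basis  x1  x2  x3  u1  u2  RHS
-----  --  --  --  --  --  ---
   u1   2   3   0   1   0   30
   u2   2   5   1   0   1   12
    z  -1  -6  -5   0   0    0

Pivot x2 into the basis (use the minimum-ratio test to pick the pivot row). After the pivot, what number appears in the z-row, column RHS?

72/5

Ratio test on column x2 — row 1: 30/3 = 10; row 2: 12/5 = 12/5. Minimum is 12/5 at row 2 (u2 leaves); pivot element 5.
Divide row 2 by 5; eliminate column x2 from the other rows.
z-row update in column RHS: 0 − (-6)·(12/5) = 72/5.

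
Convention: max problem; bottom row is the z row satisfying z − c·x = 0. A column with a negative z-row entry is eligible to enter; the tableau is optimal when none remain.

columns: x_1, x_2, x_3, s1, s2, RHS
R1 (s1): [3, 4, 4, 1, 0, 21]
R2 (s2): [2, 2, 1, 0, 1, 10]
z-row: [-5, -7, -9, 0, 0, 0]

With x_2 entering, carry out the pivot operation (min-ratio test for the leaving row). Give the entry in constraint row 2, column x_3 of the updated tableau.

1/2

Ratio test on column x_2 — row 1: 21/4 = 21/4; row 2: 10/2 = 5. Minimum is 5 at row 2 (s2 leaves); pivot element 2.
Divide row 2 by 2; eliminate column x_2 from the other rows.
In the new row 2, the x_3 entry is the old entry divided by the pivot: 1/2 = 1/2.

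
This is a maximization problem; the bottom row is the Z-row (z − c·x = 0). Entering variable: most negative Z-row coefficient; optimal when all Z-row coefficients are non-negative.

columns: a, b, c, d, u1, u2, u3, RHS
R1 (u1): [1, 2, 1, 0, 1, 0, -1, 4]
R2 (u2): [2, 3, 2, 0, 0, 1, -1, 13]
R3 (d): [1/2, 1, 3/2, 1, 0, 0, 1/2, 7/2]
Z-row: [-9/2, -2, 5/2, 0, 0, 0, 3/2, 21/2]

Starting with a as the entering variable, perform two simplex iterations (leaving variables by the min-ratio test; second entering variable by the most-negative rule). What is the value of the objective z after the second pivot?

Ratio test on column a — row 1: 4/1 = 4; row 2: 13/2 = 13/2; row 3: (7/2)/(1/2) = 7. Minimum is 4 at row 1 (u1 leaves); pivot element 1.
Pivot on row 1; the Z-row RHS becomes 21/2 − (-9/2)·4 = 57/2.
Next entering variable (most negative Z-row entry -3): u3.
Ratio test on column u3 — row 1: entry -1 ≤ 0; row 2: 5/1 = 5; row 3: (3/2)/1 = 3/2. Minimum is 3/2 at row 3 (d leaves); pivot element 1.
After the second pivot the Z-row RHS is 57/2 − (-3)·(3/2) = 33.

33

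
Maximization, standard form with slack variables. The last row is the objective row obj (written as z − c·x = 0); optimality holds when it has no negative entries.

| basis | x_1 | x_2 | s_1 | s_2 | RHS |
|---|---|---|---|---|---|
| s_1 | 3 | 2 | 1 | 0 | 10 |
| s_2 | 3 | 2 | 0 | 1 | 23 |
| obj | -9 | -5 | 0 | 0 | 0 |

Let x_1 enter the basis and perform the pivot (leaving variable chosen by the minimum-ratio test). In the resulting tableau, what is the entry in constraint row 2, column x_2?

Ratio test on column x_1 — row 1: 10/3 = 10/3; row 2: 23/3 = 23/3. Minimum is 10/3 at row 1 (s_1 leaves); pivot element 3.
Divide row 1 by 3; eliminate column x_1 from the other rows.
Row 2 update in column x_2: 2 − 3·(2/3) = 0.

0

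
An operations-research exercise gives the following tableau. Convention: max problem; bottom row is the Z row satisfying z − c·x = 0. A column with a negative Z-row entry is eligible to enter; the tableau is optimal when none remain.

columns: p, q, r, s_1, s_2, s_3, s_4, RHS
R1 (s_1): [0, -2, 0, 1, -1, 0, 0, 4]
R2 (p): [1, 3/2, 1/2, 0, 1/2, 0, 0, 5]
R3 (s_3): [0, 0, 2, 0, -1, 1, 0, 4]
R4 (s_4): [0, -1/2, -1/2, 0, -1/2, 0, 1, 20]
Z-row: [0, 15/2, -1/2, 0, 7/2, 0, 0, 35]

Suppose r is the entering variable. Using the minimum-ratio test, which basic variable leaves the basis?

s_3

Column r entries and ratios — s_1: 0 ≤ 0, skip; p: 5/(1/2) = 10; s_3: 4/2 = 2; s_4: -1/2 ≤ 0, skip.
Smallest ratio is 2 in the row of s_3, so s_3 leaves.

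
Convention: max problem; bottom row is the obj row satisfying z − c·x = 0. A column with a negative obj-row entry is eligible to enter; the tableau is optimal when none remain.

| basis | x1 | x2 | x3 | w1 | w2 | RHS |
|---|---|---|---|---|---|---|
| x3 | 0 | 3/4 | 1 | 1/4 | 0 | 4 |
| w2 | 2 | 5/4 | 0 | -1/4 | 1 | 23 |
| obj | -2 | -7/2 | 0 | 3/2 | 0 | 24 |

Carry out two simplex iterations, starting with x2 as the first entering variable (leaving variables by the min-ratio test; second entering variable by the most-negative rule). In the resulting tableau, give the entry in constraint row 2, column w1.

-1/3

Ratio test on column x2 — row 1: 4/(3/4) = 16/3; row 2: 23/(5/4) = 92/5. Minimum is 16/3 at row 1 (x3 leaves); pivot element 3/4.
Divide row 1 by 3/4; eliminate column x2 from the other rows.
Second iteration: most negative obj-row entry is -2 in column x1, so x1 enters.
Ratio test on column x1 — row 1: entry 0 ≤ 0; row 2: (49/3)/2 = 49/6. Minimum is 49/6 at row 2 (w2 leaves); pivot element 2.
Divide row 2 by 2; eliminate column x1 from the other rows.
After both pivots, the entry at constraint row 2, column w1 is -1/3.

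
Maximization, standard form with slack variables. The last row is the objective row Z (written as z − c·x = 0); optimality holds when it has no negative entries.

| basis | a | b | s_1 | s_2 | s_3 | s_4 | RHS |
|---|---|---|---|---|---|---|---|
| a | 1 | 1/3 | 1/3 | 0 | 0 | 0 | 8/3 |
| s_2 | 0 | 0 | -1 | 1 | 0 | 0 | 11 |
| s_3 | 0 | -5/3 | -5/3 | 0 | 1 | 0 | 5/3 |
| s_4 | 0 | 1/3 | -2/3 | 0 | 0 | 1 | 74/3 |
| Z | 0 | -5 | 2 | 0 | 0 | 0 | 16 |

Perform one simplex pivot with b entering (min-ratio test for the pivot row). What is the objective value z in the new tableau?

56

Ratio test on column b — row 1: (8/3)/(1/3) = 8; row 2: entry 0 ≤ 0; row 3: entry -5/3 ≤ 0; row 4: (74/3)/(1/3) = 74. Minimum is 8 at row 1 (a leaves); pivot element 1/3.
Pivot on row 1; the Z-row RHS becomes 16 − (-5)·8 = 56.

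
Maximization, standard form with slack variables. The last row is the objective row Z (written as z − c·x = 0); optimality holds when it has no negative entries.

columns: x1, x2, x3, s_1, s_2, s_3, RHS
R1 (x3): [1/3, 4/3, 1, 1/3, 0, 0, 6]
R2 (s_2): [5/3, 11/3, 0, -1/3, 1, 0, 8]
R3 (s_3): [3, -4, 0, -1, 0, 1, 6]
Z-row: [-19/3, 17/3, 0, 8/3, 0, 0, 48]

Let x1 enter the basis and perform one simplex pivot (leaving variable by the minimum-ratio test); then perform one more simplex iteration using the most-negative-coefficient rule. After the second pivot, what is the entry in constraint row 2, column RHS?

42/53

Ratio test on column x1 — row 1: 6/(1/3) = 18; row 2: 8/(5/3) = 24/5; row 3: 6/3 = 2. Minimum is 2 at row 3 (s_3 leaves); pivot element 3.
Divide row 3 by 3; eliminate column x1 from the other rows.
Second iteration: most negative Z-row entry is -25/9 in column x2, so x2 enters.
Ratio test on column x2 — row 1: (16/3)/(16/9) = 3; row 2: (14/3)/(53/9) = 42/53; row 3: entry -4/3 ≤ 0. Minimum is 42/53 at row 2 (s_2 leaves); pivot element 53/9.
Divide row 2 by 53/9; eliminate column x2 from the other rows.
After both pivots, the entry at constraint row 2, column RHS is 42/53.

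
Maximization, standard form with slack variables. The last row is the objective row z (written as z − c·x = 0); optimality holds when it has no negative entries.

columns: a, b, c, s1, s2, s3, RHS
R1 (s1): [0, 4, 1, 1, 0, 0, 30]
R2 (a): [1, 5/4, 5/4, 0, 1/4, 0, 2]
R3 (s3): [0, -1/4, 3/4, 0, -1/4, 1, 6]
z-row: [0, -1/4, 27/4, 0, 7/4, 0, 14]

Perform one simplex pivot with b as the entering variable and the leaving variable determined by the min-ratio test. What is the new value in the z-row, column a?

Ratio test on column b — row 1: 30/4 = 15/2; row 2: 2/(5/4) = 8/5; row 3: entry -1/4 ≤ 0. Minimum is 8/5 at row 2 (a leaves); pivot element 5/4.
Divide row 2 by 5/4; eliminate column b from the other rows.
z-row update in column a: 0 − (-1/4)·(4/5) = 1/5.

1/5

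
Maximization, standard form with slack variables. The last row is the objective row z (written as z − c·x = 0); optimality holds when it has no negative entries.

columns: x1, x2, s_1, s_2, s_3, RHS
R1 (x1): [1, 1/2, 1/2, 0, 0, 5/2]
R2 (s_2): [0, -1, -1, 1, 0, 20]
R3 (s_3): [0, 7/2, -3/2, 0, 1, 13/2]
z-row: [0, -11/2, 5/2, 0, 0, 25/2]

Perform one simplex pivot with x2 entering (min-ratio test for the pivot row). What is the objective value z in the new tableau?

Ratio test on column x2 — row 1: (5/2)/(1/2) = 5; row 2: entry -1 ≤ 0; row 3: (13/2)/(7/2) = 13/7. Minimum is 13/7 at row 3 (s_3 leaves); pivot element 7/2.
Pivot on row 3; the z-row RHS becomes 25/2 − (-11/2)·(13/7) = 159/7.

159/7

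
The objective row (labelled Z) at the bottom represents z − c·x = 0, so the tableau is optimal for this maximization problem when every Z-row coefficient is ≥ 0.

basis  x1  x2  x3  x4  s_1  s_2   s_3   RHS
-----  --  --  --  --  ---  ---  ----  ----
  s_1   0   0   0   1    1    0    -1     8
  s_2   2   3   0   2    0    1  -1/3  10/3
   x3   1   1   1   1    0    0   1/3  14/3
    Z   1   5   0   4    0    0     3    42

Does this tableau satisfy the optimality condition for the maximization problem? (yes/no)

yes

Every Z-row coefficient is ≥ 0, so the tableau is optimal.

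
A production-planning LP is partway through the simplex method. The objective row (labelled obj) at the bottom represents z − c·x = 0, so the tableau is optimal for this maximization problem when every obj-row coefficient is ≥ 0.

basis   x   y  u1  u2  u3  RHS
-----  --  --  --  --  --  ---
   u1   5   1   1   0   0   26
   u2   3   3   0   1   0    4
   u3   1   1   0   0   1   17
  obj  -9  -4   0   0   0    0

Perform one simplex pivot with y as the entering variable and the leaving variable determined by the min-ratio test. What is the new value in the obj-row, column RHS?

16/3

Ratio test on column y — row 1: 26/1 = 26; row 2: 4/3 = 4/3; row 3: 17/1 = 17. Minimum is 4/3 at row 2 (u2 leaves); pivot element 3.
Divide row 2 by 3; eliminate column y from the other rows.
obj-row update in column RHS: 0 − (-4)·(4/3) = 16/3.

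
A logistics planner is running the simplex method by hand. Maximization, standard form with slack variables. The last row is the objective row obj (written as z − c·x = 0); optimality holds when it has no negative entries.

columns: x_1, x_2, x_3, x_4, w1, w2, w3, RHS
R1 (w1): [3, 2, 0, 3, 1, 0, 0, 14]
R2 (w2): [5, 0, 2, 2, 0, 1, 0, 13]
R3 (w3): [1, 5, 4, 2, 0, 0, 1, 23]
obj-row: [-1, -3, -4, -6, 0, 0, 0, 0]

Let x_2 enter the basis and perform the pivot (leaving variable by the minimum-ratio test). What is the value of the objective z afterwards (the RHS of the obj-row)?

Ratio test on column x_2 — row 1: 14/2 = 7; row 2: entry 0 ≤ 0; row 3: 23/5 = 23/5. Minimum is 23/5 at row 3 (w3 leaves); pivot element 5.
Pivot on row 3; the obj-row RHS becomes 0 − (-3)·(23/5) = 69/5.

69/5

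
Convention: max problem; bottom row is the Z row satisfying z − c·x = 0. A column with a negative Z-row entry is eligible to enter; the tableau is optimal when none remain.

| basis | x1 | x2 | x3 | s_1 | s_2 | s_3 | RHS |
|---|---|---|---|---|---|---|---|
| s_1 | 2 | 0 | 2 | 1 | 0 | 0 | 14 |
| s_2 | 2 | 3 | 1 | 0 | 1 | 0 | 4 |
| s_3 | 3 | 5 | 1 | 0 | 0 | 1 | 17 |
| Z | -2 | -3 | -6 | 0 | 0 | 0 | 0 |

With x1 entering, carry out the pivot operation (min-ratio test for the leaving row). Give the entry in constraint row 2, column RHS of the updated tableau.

Ratio test on column x1 — row 1: 14/2 = 7; row 2: 4/2 = 2; row 3: 17/3 = 17/3. Minimum is 2 at row 2 (s_2 leaves); pivot element 2.
Divide row 2 by 2; eliminate column x1 from the other rows.
In the new row 2, the RHS entry is the old entry divided by the pivot: 4/2 = 2.

2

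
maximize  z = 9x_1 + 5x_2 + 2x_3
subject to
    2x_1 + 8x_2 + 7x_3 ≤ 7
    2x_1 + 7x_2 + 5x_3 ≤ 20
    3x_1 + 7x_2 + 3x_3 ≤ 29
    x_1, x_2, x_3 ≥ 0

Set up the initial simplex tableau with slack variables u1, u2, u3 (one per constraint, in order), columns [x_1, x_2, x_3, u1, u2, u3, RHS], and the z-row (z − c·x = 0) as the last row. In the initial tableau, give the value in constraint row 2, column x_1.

2

Constraint 2 has coefficient 2 on x_1.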